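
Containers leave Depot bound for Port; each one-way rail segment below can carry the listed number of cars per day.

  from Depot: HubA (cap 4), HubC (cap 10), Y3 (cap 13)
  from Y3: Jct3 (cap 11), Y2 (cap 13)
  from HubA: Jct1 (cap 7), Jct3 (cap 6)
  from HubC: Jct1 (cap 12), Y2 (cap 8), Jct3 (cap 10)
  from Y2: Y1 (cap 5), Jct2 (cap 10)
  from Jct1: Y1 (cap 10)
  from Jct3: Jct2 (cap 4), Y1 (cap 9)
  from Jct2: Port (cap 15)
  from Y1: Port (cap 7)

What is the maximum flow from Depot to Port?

Augment Depot→Y3→Y2→Jct2→Port: bottleneck 10, flow now 10.
Augment Depot→Y3→Y2→Y1→Port: bottleneck 3, flow now 13.
Augment Depot→HubA→Jct1→Y1→Port: bottleneck 4, flow now 17.
Augment Depot→HubC→Jct3→Jct2→Port: bottleneck 4, flow now 21.
No augmenting path remains; maximum flow = 21.
In the residual graph, reachable from Depot: {Depot, Y3, HubA, HubC, Y2, Jct1, Jct3, Y1}.
Min-cut edges: Y2→Jct2 (10), Jct3→Jct2 (4), Y1→Port (7); capacity 10 + 4 + 7 = 21.
This cut is saturated, so no flow can exceed 21.

21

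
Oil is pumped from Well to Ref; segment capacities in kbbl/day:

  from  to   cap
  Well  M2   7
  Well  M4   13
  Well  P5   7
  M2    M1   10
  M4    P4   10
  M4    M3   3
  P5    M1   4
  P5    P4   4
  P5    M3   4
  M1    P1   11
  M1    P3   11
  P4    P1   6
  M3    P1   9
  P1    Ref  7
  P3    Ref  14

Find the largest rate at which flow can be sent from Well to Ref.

18

Augment Well→M2→M1→P1→Ref: bottleneck 7, flow now 7.
Augment Well→P5→M1→P3→Ref: bottleneck 4, flow now 11.
Augment Well→M4→P4→P1→M1→P3→Ref: bottleneck 6, flow now 17. (uses reverse residual edge)
Augment Well→M4→M3→P1→M1→P3→Ref: bottleneck 1, flow now 18. (uses reverse residual edge)
No augmenting path remains; maximum flow = 18.
In the residual graph, reachable from Well: {Well, M4, P5, P4, M3, P1}.
Min-cut edges: Well→M2 (7), P5→M1 (4), P1→Ref (7); capacity 7 + 4 + 7 = 18.
This cut is saturated, so no flow can exceed 18.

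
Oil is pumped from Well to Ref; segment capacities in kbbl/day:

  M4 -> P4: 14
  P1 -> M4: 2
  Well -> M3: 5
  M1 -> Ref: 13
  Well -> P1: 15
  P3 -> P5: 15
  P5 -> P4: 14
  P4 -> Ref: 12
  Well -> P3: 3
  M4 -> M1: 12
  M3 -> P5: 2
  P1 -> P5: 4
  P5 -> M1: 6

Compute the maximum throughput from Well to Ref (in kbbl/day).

11

Augment Well→P3→P5→M1→Ref: bottleneck 3, flow now 3.
Augment Well→M3→P5→M1→Ref: bottleneck 2, flow now 5.
Augment Well→P1→M4→M1→Ref: bottleneck 2, flow now 7.
Augment Well→P1→P5→M1→Ref: bottleneck 1, flow now 8.
Augment Well→P1→P5→P4→Ref: bottleneck 3, flow now 11.
No augmenting path remains; maximum flow = 11.
In the residual graph, reachable from Well: {Well, M3, P1}.
Min-cut edges: Well→P3 (3), M3→P5 (2), P1→M4 (2), P1→P5 (4); capacity 3 + 2 + 2 + 4 = 11.
This cut is saturated, so no flow can exceed 11.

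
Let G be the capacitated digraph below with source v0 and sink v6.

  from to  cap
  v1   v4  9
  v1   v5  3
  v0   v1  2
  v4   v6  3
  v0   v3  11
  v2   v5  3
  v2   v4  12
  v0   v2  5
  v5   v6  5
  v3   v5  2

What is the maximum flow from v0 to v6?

Augment v0→v1→v4→v6: bottleneck 2, flow now 2.
Augment v0→v2→v4→v6: bottleneck 1, flow now 3.
Augment v0→v2→v5→v6: bottleneck 3, flow now 6.
Augment v0→v3→v5→v6: bottleneck 2, flow now 8.
No augmenting path remains; maximum flow = 8.
In the residual graph, reachable from v0: {v0, v1, v2, v3, v4, v5}.
Min-cut edges: v4→v6 (3), v5→v6 (5); capacity 3 + 5 = 8.
This cut is saturated, so no flow can exceed 8.

8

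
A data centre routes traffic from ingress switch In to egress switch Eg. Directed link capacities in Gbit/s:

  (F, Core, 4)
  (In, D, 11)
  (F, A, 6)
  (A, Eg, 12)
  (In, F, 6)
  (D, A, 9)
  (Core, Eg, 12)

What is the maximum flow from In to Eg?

15

Augment In→F→Core→Eg: bottleneck 4, flow now 4.
Augment In→F→A→Eg: bottleneck 2, flow now 6.
Augment In→D→A→Eg: bottleneck 9, flow now 15.
No augmenting path remains; maximum flow = 15.
In the residual graph, reachable from In: {In, D}.
Min-cut edges: In→F (6), D→A (9); capacity 6 + 9 = 15.
This cut is saturated, so no flow can exceed 15.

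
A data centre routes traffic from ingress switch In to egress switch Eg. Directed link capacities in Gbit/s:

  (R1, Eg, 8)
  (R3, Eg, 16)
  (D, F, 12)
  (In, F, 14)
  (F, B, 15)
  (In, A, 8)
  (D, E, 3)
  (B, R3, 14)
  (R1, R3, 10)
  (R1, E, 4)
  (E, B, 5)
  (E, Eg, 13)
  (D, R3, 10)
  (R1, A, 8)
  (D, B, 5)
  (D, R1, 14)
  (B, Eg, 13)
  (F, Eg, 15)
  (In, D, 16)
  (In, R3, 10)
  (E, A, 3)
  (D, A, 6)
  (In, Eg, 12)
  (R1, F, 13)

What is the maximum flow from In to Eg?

Augment In→Eg: bottleneck 12, flow now 12.
Augment In→F→Eg: bottleneck 14, flow now 26.
Augment In→R3→Eg: bottleneck 10, flow now 36.
Augment In→D→R1→Eg: bottleneck 8, flow now 44.
Augment In→D→E→Eg: bottleneck 3, flow now 47.
Augment In→D→F→Eg: bottleneck 1, flow now 48.
Augment In→D→B→Eg: bottleneck 4, flow now 52.
No augmenting path remains; maximum flow = 52.
In the residual graph, reachable from In: {In, A}.
Min-cut edges: In→D (16), In→F (14), In→R3 (10), In→Eg (12); capacity 16 + 14 + 10 + 12 = 52.
This cut is saturated, so no flow can exceed 52.

52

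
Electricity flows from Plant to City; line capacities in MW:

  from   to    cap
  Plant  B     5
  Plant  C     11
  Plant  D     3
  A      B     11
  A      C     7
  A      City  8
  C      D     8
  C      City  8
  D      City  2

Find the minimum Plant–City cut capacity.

Augment Plant→C→City: bottleneck 8, flow now 8.
Augment Plant→D→City: bottleneck 2, flow now 10.
No augmenting path remains; maximum flow = 10.
By max-flow min-cut, the minimum cut capacity equals the max flow.
In the residual graph, reachable from Plant: {Plant, B, C, D}.
Min-cut edges: C→City (8), D→City (2); capacity 8 + 2 = 10.

10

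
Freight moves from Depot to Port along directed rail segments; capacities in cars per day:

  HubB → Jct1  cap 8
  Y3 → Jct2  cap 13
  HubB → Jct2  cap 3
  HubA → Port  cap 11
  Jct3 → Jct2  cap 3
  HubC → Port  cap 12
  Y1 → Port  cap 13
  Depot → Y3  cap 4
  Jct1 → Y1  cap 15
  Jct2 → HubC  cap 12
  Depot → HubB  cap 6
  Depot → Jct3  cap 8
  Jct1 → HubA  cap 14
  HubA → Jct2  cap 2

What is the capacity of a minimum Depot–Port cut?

Augment Depot→Y3→Jct2→HubC→Port: bottleneck 4, flow now 4.
Augment Depot→HubB→Jct2→HubC→Port: bottleneck 3, flow now 7.
Augment Depot→HubB→Jct1→Y1→Port: bottleneck 3, flow now 10.
Augment Depot→Jct3→Jct2→HubC→Port: bottleneck 3, flow now 13.
No augmenting path remains; maximum flow = 13.
By max-flow min-cut, the minimum cut capacity equals the max flow.
In the residual graph, reachable from Depot: {Depot, Jct3}.
Min-cut edges: Depot→Y3 (4), Depot→HubB (6), Jct3→Jct2 (3); capacity 4 + 6 + 3 = 13.

13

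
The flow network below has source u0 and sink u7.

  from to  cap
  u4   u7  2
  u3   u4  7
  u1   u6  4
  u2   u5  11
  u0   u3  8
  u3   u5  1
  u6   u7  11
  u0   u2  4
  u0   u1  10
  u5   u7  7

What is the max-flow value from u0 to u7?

11

Augment u0→u1→u6→u7: bottleneck 4, flow now 4.
Augment u0→u2→u5→u7: bottleneck 4, flow now 8.
Augment u0→u3→u4→u7: bottleneck 2, flow now 10.
Augment u0→u3→u5→u7: bottleneck 1, flow now 11.
No augmenting path remains; maximum flow = 11.
In the residual graph, reachable from u0: {u0, u1, u3, u4}.
Min-cut edges: u0→u2 (4), u1→u6 (4), u3→u5 (1), u4→u7 (2); capacity 4 + 4 + 1 + 2 = 11.
This cut is saturated, so no flow can exceed 11.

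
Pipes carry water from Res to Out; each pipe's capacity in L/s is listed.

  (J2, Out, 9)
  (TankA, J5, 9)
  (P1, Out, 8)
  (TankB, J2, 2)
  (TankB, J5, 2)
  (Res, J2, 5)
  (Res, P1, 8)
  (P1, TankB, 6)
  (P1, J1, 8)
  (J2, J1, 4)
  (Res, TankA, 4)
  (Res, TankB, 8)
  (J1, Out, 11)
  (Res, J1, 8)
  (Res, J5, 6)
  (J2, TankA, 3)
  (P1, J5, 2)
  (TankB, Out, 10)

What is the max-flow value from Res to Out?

29

Augment Res→P1→Out: bottleneck 8, flow now 8.
Augment Res→TankB→Out: bottleneck 8, flow now 16.
Augment Res→J2→Out: bottleneck 5, flow now 21.
Augment Res→J1→Out: bottleneck 8, flow now 29.
No augmenting path remains; maximum flow = 29.
In the residual graph, reachable from Res: {Res, TankA, J5}.
Min-cut edges: Res→P1 (8), Res→TankB (8), Res→J2 (5), Res→J1 (8); capacity 8 + 8 + 5 + 8 = 29.
This cut is saturated, so no flow can exceed 29.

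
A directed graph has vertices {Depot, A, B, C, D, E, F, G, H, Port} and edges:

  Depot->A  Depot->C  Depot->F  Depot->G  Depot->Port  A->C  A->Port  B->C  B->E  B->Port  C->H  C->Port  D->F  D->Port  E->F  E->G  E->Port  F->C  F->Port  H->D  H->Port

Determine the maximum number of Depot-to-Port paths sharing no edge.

4

Assign every edge capacity 1; by Menger, the answer equals the max flow.
Path Depot→Port (+1); total 1.
Path Depot→A→Port (+1); total 2.
Path Depot→C→Port (+1); total 3.
Path Depot→F→Port (+1); total 4.
No residual Depot→Port path; max flow = 4.
Certifying cut of size 4: {Depot→A, Depot→C, Depot→F, Depot→Port}.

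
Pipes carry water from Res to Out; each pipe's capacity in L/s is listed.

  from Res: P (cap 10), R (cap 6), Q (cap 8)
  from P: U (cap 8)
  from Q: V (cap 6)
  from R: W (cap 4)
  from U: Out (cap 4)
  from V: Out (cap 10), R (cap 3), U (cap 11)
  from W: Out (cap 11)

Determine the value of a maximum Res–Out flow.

Augment Res→P→U→Out: bottleneck 4, flow now 4.
Augment Res→Q→V→Out: bottleneck 6, flow now 10.
Augment Res→R→W→Out: bottleneck 4, flow now 14.
No augmenting path remains; maximum flow = 14.
In the residual graph, reachable from Res: {Res, P, Q, R, U}.
Min-cut edges: Q→V (6), R→W (4), U→Out (4); capacity 6 + 4 + 4 = 14.
This cut is saturated, so no flow can exceed 14.

14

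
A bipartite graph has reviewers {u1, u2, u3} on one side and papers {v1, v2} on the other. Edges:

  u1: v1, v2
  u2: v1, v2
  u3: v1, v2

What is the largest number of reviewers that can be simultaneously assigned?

Unit-capacity flow: source→left, listed edges, right→sink; max matching = max flow.
Augmenting path u1→v1 (+1); matched 1.
Augmenting path u2→v2 (+1); matched 2.
No augmenting path remains; maximum matching = 2.
König certificate: {v1, v2} is a vertex cover of size 2 (every listed pair touches it), so no matching can be larger.

2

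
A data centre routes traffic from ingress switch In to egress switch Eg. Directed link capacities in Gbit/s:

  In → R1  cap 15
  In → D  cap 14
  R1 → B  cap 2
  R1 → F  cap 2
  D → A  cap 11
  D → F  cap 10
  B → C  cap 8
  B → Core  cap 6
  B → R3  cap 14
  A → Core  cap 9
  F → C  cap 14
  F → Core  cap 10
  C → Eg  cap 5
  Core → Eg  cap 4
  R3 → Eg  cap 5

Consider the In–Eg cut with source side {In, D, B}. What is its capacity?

Edges leaving {In, D, B}: In→R1 (15), D→A (11), D→F (10), B→C (8), B→Core (6), B→R3 (14).
Cut capacity = 15 + 11 + 10 + 8 + 6 + 14 = 64.

64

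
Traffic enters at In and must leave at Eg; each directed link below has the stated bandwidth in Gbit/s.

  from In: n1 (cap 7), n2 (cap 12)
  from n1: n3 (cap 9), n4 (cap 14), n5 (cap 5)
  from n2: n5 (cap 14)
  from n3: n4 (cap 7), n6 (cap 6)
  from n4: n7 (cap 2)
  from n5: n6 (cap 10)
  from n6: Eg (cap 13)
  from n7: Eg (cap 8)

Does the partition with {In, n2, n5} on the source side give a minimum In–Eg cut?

No — its capacity is 17, but the minimum cut has capacity 15.

Given cut capacity: 7 + 10 = 17.
Augment In→n1→n3→n6→Eg: bottleneck 6, flow now 6.
Augment In→n1→n4→n7→Eg: bottleneck 1, flow now 7.
Augment In→n2→n5→n6→Eg: bottleneck 7, flow now 14.
Augment In→n2→n5→n6→n3→n4→n7→Eg: bottleneck 1, flow now 15. (uses reverse residual edge)
No augmenting path remains; maximum flow = 15.
In the residual graph, reachable from In: {In, n1, n2, n3, n4, n5, n6}.
Min-cut edges: n4→n7 (2), n6→Eg (13); capacity 2 + 13 = 15.
Cut capacity 17 exceeds the max flow 15, so it is not minimum.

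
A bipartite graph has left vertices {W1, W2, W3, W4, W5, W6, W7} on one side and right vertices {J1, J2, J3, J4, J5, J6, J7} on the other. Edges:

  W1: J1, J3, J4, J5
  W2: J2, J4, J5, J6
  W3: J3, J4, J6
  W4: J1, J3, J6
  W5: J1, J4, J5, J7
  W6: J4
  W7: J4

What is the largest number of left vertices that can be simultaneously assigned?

6

Unit-capacity flow: source→left, listed edges, right→sink; max matching = max flow.
Augmenting path W1→J1 (+1); matched 1.
Augmenting path W2→J2 (+1); matched 2.
Augmenting path W3→J3 (+1); matched 3.
Augmenting path W4→J6 (+1); matched 4.
Augmenting path W5→J4 (+1); matched 5.
Augmenting path W6→J4→W5→J5 (+1); matched 6.
No augmenting path remains; maximum matching = 6.
König certificate: {W1, W2, W3, W4, W5, J4} is a vertex cover of size 6 (every listed pair touches it), so no matching can be larger.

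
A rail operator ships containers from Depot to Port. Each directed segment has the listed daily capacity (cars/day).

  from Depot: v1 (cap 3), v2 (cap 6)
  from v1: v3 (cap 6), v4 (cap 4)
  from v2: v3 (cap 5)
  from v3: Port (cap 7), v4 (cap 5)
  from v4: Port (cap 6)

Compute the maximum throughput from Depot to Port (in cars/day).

8

Augment Depot→v1→v3→Port: bottleneck 3, flow now 3.
Augment Depot→v2→v3→Port: bottleneck 4, flow now 7.
Augment Depot→v2→v3→v4→Port: bottleneck 1, flow now 8.
No augmenting path remains; maximum flow = 8.
In the residual graph, reachable from Depot: {Depot, v2}.
Min-cut edges: Depot→v1 (3), v2→v3 (5); capacity 3 + 5 = 8.
This cut is saturated, so no flow can exceed 8.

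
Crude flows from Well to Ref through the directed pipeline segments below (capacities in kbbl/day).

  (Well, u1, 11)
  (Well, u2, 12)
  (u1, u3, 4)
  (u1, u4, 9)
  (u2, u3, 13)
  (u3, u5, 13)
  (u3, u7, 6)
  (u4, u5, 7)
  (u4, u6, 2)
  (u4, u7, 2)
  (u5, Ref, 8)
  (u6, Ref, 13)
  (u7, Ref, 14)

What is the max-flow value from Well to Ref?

18

Augment Well→u1→u3→u5→Ref: bottleneck 4, flow now 4.
Augment Well→u1→u4→u5→Ref: bottleneck 4, flow now 8.
Augment Well→u1→u4→u6→Ref: bottleneck 2, flow now 10.
Augment Well→u1→u4→u7→Ref: bottleneck 1, flow now 11.
Augment Well→u2→u3→u7→Ref: bottleneck 6, flow now 17.
Augment Well→u2→u3→u1→u4→u7→Ref: bottleneck 1, flow now 18. (uses reverse residual edge)
No augmenting path remains; maximum flow = 18.
In the residual graph, reachable from Well: {Well, u1, u2, u3, u4, u5}.
Min-cut edges: u3→u7 (6), u4→u6 (2), u4→u7 (2), u5→Ref (8); capacity 6 + 2 + 2 + 8 = 18.
This cut is saturated, so no flow can exceed 18.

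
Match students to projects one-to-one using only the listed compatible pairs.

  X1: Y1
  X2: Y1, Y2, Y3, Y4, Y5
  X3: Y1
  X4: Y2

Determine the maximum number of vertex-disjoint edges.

3

Unit-capacity flow: source→left, listed edges, right→sink; max matching = max flow.
Augmenting path X1→Y1 (+1); matched 1.
Augmenting path X2→Y2 (+1); matched 2.
Augmenting path X4→Y2→X2→Y3 (+1); matched 3.
No augmenting path remains; maximum matching = 3.
König certificate: {X2, X4, Y1} is a vertex cover of size 3 (every listed pair touches it), so no matching can be larger.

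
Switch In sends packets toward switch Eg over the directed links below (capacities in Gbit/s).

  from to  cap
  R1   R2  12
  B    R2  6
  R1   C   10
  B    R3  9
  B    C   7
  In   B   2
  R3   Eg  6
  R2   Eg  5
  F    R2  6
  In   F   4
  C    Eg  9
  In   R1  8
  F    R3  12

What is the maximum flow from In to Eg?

Augment In→B→R3→Eg: bottleneck 2, flow now 2.
Augment In→F→R3→Eg: bottleneck 4, flow now 6.
Augment In→R1→R2→Eg: bottleneck 5, flow now 11.
Augment In→R1→C→Eg: bottleneck 3, flow now 14.
No augmenting path remains; maximum flow = 14.
In the residual graph, reachable from In: {In}.
Min-cut edges: In→B (2), In→F (4), In→R1 (8); capacity 2 + 4 + 8 = 14.
This cut is saturated, so no flow can exceed 14.

14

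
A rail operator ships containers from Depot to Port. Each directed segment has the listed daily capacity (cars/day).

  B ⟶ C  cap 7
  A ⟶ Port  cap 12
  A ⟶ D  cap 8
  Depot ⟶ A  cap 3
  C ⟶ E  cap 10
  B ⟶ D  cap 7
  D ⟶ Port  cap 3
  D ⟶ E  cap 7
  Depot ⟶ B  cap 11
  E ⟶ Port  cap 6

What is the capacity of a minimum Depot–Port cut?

12

Augment Depot→A→Port: bottleneck 3, flow now 3.
Augment Depot→B→D→Port: bottleneck 3, flow now 6.
Augment Depot→B→C→E→Port: bottleneck 6, flow now 12.
No augmenting path remains; maximum flow = 12.
By max-flow min-cut, the minimum cut capacity equals the max flow.
In the residual graph, reachable from Depot: {Depot, B, C, D, E}.
Min-cut edges: Depot→A (3), D→Port (3), E→Port (6); capacity 3 + 3 + 6 = 12.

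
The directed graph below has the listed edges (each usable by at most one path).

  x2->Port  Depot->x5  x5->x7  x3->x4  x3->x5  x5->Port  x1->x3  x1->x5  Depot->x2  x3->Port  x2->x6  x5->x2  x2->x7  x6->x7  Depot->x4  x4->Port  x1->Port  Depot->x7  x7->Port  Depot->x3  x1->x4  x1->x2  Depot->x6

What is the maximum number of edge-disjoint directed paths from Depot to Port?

5

Assign every edge capacity 1; by Menger, the answer equals the max flow.
Path Depot→x2→Port (+1); total 1.
Path Depot→x3→Port (+1); total 2.
Path Depot→x4→Port (+1); total 3.
Path Depot→x5→Port (+1); total 4.
Path Depot→x7→Port (+1); total 5.
No residual Depot→Port path; max flow = 5.
Certifying cut of size 5: {Depot→x2, Depot→x3, Depot→x4, Depot→x5, x7→Port}.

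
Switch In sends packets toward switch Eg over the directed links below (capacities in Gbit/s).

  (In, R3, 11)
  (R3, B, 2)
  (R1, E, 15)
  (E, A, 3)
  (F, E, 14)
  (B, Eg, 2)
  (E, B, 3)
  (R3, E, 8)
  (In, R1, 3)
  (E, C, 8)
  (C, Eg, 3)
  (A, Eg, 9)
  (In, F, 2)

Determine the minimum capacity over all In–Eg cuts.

Augment In→R3→B→Eg: bottleneck 2, flow now 2.
Augment In→F→E→C→Eg: bottleneck 2, flow now 4.
Augment In→R1→E→C→Eg: bottleneck 1, flow now 5.
Augment In→R1→E→A→Eg: bottleneck 2, flow now 7.
Augment In→R3→E→A→Eg: bottleneck 1, flow now 8.
No augmenting path remains; maximum flow = 8.
By max-flow min-cut, the minimum cut capacity equals the max flow.
In the residual graph, reachable from In: {In, F, R1, R3, E, C, B}.
Min-cut edges: E→A (3), C→Eg (3), B→Eg (2); capacity 3 + 3 + 2 = 8.

8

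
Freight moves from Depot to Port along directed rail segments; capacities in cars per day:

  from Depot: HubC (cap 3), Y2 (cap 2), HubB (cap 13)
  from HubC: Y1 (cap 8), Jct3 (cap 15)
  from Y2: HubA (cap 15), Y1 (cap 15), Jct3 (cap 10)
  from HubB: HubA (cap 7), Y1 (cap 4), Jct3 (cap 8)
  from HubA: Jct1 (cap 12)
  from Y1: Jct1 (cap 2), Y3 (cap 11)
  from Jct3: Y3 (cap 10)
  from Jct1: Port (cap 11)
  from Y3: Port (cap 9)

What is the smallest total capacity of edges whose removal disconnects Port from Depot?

Augment Depot→HubC→Y1→Jct1→Port: bottleneck 2, flow now 2.
Augment Depot→HubC→Y1→Y3→Port: bottleneck 1, flow now 3.
Augment Depot→Y2→HubA→Jct1→Port: bottleneck 2, flow now 5.
Augment Depot→HubB→HubA→Jct1→Port: bottleneck 7, flow now 12.
Augment Depot→HubB→Y1→Y3→Port: bottleneck 4, flow now 16.
Augment Depot→HubB→Jct3→Y3→Port: bottleneck 2, flow now 18.
No augmenting path remains; maximum flow = 18.
By max-flow min-cut, the minimum cut capacity equals the max flow.
In the residual graph, reachable from Depot: {Depot}.
Min-cut edges: Depot→HubC (3), Depot→Y2 (2), Depot→HubB (13); capacity 3 + 2 + 13 = 18.

18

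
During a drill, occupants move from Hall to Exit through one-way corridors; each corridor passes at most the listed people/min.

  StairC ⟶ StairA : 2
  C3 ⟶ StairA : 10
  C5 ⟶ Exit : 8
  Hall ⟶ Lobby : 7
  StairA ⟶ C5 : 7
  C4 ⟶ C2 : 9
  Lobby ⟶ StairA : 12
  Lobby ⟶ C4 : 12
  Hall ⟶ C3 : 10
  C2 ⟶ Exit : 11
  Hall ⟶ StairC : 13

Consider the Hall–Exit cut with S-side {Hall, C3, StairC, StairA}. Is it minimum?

Yes — it is a minimum cut (capacity 14).

Given cut capacity: 7 + 7 = 14.
Augment Hall→C3→StairA→C5→Exit: bottleneck 7, flow now 7.
Augment Hall→Lobby→C4→C2→Exit: bottleneck 7, flow now 14.
No augmenting path remains; maximum flow = 14.
Cut capacity 14 equals the max flow, so it is a minimum cut.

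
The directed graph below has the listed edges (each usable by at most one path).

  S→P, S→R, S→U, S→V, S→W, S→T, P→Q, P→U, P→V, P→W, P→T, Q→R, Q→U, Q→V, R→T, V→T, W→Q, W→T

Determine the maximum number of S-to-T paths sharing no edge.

Assign every edge capacity 1; by Menger, the answer equals the max flow.
Path S→T (+1); total 1.
Path S→P→T (+1); total 2.
Path S→R→T (+1); total 3.
Path S→V→T (+1); total 4.
Path S→W→T (+1); total 5.
No residual S→T path; max flow = 5.
Certifying cut of size 5: {S→P, S→R, S→T, S→V, S→W}.

5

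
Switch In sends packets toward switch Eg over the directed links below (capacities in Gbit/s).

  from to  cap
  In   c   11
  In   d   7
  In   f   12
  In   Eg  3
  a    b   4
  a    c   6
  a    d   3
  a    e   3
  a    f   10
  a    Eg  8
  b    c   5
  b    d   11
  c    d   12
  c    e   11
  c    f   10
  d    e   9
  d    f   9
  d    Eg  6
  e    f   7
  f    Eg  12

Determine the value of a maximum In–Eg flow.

Augment In→Eg: bottleneck 3, flow now 3.
Augment In→d→Eg: bottleneck 6, flow now 9.
Augment In→f→Eg: bottleneck 12, flow now 21.
No augmenting path remains; maximum flow = 21.
In the residual graph, reachable from In: {In, c, d, e, f}.
Min-cut edges: In→Eg (3), d→Eg (6), f→Eg (12); capacity 3 + 6 + 12 = 21.
This cut is saturated, so no flow can exceed 21.

21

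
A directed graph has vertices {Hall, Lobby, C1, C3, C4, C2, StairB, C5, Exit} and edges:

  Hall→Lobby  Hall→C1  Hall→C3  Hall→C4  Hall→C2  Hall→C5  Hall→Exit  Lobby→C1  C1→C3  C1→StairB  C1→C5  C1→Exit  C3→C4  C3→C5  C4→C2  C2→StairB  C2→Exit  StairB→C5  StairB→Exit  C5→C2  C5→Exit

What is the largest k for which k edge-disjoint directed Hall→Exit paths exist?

Assign every edge capacity 1; by Menger, the answer equals the max flow.
Path Hall→Exit (+1); total 1.
Path Hall→C1→Exit (+1); total 2.
Path Hall→C2→Exit (+1); total 3.
Path Hall→C5→Exit (+1); total 4.
Path Hall→Lobby→C1→StairB→Exit (+1); total 5.
No residual Hall→Exit path; max flow = 5.
Certifying cut of size 5: {C1→Exit, C2→Exit, C5→Exit, Hall→Exit, StairB→Exit}.

5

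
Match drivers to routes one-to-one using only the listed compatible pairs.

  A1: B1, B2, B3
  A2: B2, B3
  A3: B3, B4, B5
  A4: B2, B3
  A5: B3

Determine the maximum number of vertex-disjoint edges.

Unit-capacity flow: source→left, listed edges, right→sink; max matching = max flow.
Augmenting path A1→B1 (+1); matched 1.
Augmenting path A2→B2 (+1); matched 2.
Augmenting path A3→B3 (+1); matched 3.
Augmenting path A4→B3→A3→B4 (+1); matched 4.
No augmenting path remains; maximum matching = 4.
König certificate: {A1, A3, B2, B3} is a vertex cover of size 4 (every listed pair touches it), so no matching can be larger.

4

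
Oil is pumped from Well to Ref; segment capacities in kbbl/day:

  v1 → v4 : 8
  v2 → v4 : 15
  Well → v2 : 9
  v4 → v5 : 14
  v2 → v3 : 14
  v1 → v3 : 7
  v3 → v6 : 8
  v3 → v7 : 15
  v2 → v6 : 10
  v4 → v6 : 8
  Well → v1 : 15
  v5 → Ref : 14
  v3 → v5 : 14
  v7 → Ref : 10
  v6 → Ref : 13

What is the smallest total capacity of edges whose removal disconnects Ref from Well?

24

Augment Well→v2→v6→Ref: bottleneck 9, flow now 9.
Augment Well→v1→v3→v5→Ref: bottleneck 7, flow now 16.
Augment Well→v1→v4→v5→Ref: bottleneck 7, flow now 23.
Augment Well→v1→v4→v6→Ref: bottleneck 1, flow now 24.
No augmenting path remains; maximum flow = 24.
By max-flow min-cut, the minimum cut capacity equals the max flow.
In the residual graph, reachable from Well: {Well}.
Min-cut edges: Well→v1 (15), Well→v2 (9); capacity 15 + 9 = 24.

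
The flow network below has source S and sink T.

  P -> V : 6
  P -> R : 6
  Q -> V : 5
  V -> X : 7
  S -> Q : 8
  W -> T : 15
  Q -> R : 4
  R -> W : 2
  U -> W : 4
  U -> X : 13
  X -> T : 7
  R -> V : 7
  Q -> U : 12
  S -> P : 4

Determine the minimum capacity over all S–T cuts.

12

Augment S→P→R→W→T: bottleneck 2, flow now 2.
Augment S→P→V→X→T: bottleneck 2, flow now 4.
Augment S→Q→U→W→T: bottleneck 4, flow now 8.
Augment S→Q→U→X→T: bottleneck 4, flow now 12.
No augmenting path remains; maximum flow = 12.
By max-flow min-cut, the minimum cut capacity equals the max flow.
In the residual graph, reachable from S: {S}.
Min-cut edges: S→P (4), S→Q (8); capacity 4 + 8 = 12.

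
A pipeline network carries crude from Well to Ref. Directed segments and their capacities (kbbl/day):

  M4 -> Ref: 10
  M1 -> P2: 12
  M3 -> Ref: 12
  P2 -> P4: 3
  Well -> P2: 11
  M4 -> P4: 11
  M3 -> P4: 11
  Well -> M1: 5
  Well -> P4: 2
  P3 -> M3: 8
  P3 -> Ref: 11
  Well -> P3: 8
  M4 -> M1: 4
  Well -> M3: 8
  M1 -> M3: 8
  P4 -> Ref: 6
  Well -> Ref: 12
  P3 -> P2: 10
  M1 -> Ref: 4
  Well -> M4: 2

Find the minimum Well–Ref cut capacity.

Augment Well→Ref: bottleneck 12, flow now 12.
Augment Well→M4→Ref: bottleneck 2, flow now 14.
Augment Well→P3→Ref: bottleneck 8, flow now 22.
Augment Well→M1→Ref: bottleneck 4, flow now 26.
Augment Well→M3→Ref: bottleneck 8, flow now 34.
Augment Well→P4→Ref: bottleneck 2, flow now 36.
Augment Well→M1→M3→Ref: bottleneck 1, flow now 37.
Augment Well→P2→P4→Ref: bottleneck 3, flow now 40.
No augmenting path remains; maximum flow = 40.
By max-flow min-cut, the minimum cut capacity equals the max flow.
In the residual graph, reachable from Well: {Well, P2}.
Min-cut edges: Well→M4 (2), Well→P3 (8), Well→M1 (5), Well→M3 (8), Well→P4 (2), Well→Ref (12), P2→P4 (3); capacity 2 + 8 + 5 + 8 + 2 + 12 + 3 = 40.

40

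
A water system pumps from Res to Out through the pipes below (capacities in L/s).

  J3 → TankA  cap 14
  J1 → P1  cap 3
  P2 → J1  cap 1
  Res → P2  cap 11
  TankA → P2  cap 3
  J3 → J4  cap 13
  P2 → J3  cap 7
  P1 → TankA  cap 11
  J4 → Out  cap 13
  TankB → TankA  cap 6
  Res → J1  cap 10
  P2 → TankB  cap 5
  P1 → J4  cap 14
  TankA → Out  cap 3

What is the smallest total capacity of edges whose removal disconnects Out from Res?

Augment Res→P2→J3→TankA→Out: bottleneck 3, flow now 3.
Augment Res→P2→J3→J4→Out: bottleneck 4, flow now 7.
Augment Res→J1→P1→J4→Out: bottleneck 3, flow now 10.
Augment Res→P2→TankB→TankA→J3→J4→Out: bottleneck 3, flow now 13. (uses reverse residual edge)
No augmenting path remains; maximum flow = 13.
By max-flow min-cut, the minimum cut capacity equals the max flow.
In the residual graph, reachable from Res: {Res, P2, J1, TankB, TankA}.
Min-cut edges: P2→J3 (7), J1→P1 (3), TankA→Out (3); capacity 7 + 3 + 3 = 13.

13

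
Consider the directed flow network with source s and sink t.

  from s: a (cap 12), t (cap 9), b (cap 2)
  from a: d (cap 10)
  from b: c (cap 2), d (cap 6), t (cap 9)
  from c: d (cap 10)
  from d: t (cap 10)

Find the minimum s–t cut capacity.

Augment s→t: bottleneck 9, flow now 9.
Augment s→b→t: bottleneck 2, flow now 11.
Augment s→a→d→t: bottleneck 10, flow now 21.
No augmenting path remains; maximum flow = 21.
By max-flow min-cut, the minimum cut capacity equals the max flow.
In the residual graph, reachable from s: {s, a}.
Min-cut edges: s→b (2), s→t (9), a→d (10); capacity 2 + 9 + 10 = 21.

21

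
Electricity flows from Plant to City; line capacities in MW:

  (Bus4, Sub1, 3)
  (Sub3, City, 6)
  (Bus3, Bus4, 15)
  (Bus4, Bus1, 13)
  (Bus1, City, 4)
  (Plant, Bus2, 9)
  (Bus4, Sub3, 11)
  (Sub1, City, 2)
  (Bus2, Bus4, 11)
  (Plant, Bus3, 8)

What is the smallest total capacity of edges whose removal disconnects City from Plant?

Augment Plant→Bus3→Bus4→Bus1→City: bottleneck 4, flow now 4.
Augment Plant→Bus3→Bus4→Sub3→City: bottleneck 4, flow now 8.
Augment Plant→Bus2→Bus4→Sub3→City: bottleneck 2, flow now 10.
Augment Plant→Bus2→Bus4→Sub1→City: bottleneck 2, flow now 12.
No augmenting path remains; maximum flow = 12.
By max-flow min-cut, the minimum cut capacity equals the max flow.
In the residual graph, reachable from Plant: {Plant, Bus3, Bus2, Bus4, Bus1, Sub3, Sub1}.
Min-cut edges: Bus1→City (4), Sub3→City (6), Sub1→City (2); capacity 4 + 6 + 2 = 12.

12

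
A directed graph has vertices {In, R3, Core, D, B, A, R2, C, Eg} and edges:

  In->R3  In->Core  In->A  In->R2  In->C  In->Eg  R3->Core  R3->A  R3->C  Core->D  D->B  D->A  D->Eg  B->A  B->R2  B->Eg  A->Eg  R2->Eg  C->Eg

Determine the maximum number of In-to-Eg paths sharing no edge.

5

Assign every edge capacity 1; by Menger, the answer equals the max flow.
Path In→Eg (+1); total 1.
Path In→A→Eg (+1); total 2.
Path In→R2→Eg (+1); total 3.
Path In→C→Eg (+1); total 4.
Path In→Core→D→Eg (+1); total 5.
No residual In→Eg path; max flow = 5.
Certifying cut of size 5: {A→Eg, C→Eg, Core→D, In→Eg, In→R2}.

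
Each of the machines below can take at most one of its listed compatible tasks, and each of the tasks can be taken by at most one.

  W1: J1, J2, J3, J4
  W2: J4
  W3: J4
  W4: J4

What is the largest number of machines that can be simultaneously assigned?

2

Unit-capacity flow: source→left, listed edges, right→sink; max matching = max flow.
Augmenting path W1→J1 (+1); matched 1.
Augmenting path W2→J4 (+1); matched 2.
No augmenting path remains; maximum matching = 2.
König certificate: {W1, J4} is a vertex cover of size 2 (every listed pair touches it), so no matching can be larger.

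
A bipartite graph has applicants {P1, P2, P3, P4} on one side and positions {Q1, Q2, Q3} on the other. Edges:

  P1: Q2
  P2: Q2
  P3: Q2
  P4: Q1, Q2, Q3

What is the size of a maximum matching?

2

Unit-capacity flow: source→left, listed edges, right→sink; max matching = max flow.
Augmenting path P1→Q2 (+1); matched 1.
Augmenting path P4→Q1 (+1); matched 2.
No augmenting path remains; maximum matching = 2.
König certificate: {P4, Q2} is a vertex cover of size 2 (every listed pair touches it), so no matching can be larger.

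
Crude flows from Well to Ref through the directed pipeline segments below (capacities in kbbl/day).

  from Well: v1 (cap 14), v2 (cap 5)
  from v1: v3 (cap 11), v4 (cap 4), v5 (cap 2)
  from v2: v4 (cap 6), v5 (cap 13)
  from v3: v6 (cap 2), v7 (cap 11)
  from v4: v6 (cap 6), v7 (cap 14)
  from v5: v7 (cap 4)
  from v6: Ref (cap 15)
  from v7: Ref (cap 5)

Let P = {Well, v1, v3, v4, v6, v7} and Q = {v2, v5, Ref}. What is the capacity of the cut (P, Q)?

27

Edges leaving {Well, v1, v3, v4, v6, v7}: Well→v2 (5), v1→v5 (2), v6→Ref (15), v7→Ref (5).
Cut capacity = 5 + 2 + 15 + 5 = 27.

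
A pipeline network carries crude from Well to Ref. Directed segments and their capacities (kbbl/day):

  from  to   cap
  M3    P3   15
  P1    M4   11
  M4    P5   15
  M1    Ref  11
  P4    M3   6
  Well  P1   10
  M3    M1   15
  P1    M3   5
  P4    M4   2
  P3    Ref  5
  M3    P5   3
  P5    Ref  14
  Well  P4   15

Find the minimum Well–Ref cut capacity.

Augment Well→P4→M4→P5→Ref: bottleneck 2, flow now 2.
Augment Well→P4→M3→P5→Ref: bottleneck 3, flow now 5.
Augment Well→P4→M3→M1→Ref: bottleneck 3, flow now 8.
Augment Well→P1→M4→P5→Ref: bottleneck 9, flow now 17.
Augment Well→P1→M3→M1→Ref: bottleneck 1, flow now 18.
No augmenting path remains; maximum flow = 18.
By max-flow min-cut, the minimum cut capacity equals the max flow.
In the residual graph, reachable from Well: {Well, P4}.
Min-cut edges: Well→P1 (10), P4→M4 (2), P4→M3 (6); capacity 10 + 2 + 6 = 18.

18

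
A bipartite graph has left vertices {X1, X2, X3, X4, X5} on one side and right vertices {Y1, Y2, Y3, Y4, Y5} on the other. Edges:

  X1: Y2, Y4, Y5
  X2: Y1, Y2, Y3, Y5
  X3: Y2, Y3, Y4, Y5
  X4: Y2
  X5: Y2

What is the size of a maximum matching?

4

Unit-capacity flow: source→left, listed edges, right→sink; max matching = max flow.
Augmenting path X1→Y2 (+1); matched 1.
Augmenting path X2→Y1 (+1); matched 2.
Augmenting path X3→Y3 (+1); matched 3.
Augmenting path X4→Y2→X1→Y4 (+1); matched 4.
No augmenting path remains; maximum matching = 4.
König certificate: {X1, X2, X3, Y2} is a vertex cover of size 4 (every listed pair touches it), so no matching can be larger.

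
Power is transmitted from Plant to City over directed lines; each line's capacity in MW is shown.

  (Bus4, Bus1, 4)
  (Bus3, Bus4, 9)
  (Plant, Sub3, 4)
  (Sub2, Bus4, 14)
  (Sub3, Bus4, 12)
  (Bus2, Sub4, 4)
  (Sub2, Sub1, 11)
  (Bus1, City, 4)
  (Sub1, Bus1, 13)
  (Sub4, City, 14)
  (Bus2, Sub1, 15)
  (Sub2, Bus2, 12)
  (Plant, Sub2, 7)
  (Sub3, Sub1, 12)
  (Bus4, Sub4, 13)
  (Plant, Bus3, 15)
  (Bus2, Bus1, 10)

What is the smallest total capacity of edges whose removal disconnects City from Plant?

18

Augment Plant→Sub3→Bus4→Sub4→City: bottleneck 4, flow now 4.
Augment Plant→Sub2→Bus2→Sub4→City: bottleneck 4, flow now 8.
Augment Plant→Sub2→Bus2→Bus1→City: bottleneck 3, flow now 11.
Augment Plant→Bus3→Bus4→Sub4→City: bottleneck 6, flow now 17.
Augment Plant→Bus3→Bus4→Bus1→City: bottleneck 1, flow now 18.
No augmenting path remains; maximum flow = 18.
By max-flow min-cut, the minimum cut capacity equals the max flow.
In the residual graph, reachable from Plant: {Plant, Sub3, Sub2, Bus3, Bus2, Bus4, Sub1, Sub4, Bus1}.
Min-cut edges: Sub4→City (14), Bus1→City (4); capacity 14 + 4 = 18.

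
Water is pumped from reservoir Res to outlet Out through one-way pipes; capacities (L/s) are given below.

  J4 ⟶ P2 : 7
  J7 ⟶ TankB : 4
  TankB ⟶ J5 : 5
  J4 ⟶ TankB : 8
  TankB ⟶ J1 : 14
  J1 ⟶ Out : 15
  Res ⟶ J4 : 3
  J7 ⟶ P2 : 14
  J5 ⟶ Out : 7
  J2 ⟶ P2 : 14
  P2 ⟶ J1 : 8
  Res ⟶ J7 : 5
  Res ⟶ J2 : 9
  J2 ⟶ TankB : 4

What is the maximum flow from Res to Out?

Augment Res→J7→P2→J1→Out: bottleneck 5, flow now 5.
Augment Res→J4→P2→J1→Out: bottleneck 3, flow now 8.
Augment Res→J2→TankB→J1→Out: bottleneck 4, flow now 12.
Augment Res→J2→P2→J7→TankB→J1→Out: bottleneck 3, flow now 15. (uses reverse residual edge)
Augment Res→J2→P2→J7→TankB→J5→Out: bottleneck 1, flow now 16. (uses reverse residual edge)
Augment Res→J2→P2→J4→TankB→J5→Out: bottleneck 1, flow now 17. (uses reverse residual edge)
No augmenting path remains; maximum flow = 17.
In the residual graph, reachable from Res: {Res}.
Min-cut edges: Res→J7 (5), Res→J4 (3), Res→J2 (9); capacity 5 + 3 + 9 = 17.
This cut is saturated, so no flow can exceed 17.

17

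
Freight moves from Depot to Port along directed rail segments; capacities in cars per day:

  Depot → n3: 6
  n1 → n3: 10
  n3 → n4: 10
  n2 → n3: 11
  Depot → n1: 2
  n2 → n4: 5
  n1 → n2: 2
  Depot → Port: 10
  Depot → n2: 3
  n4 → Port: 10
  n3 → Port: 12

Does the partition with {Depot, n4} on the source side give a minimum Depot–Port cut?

No — its capacity is 31, but the minimum cut has capacity 21.

Given cut capacity: 2 + 3 + 6 + 10 + 10 = 31.
Augment Depot→Port: bottleneck 10, flow now 10.
Augment Depot→n3→Port: bottleneck 6, flow now 16.
Augment Depot→n1→n3→Port: bottleneck 2, flow now 18.
Augment Depot→n2→n3→Port: bottleneck 3, flow now 21.
No augmenting path remains; maximum flow = 21.
In the residual graph, reachable from Depot: {Depot}.
Min-cut edges: Depot→n1 (2), Depot→n2 (3), Depot→n3 (6), Depot→Port (10); capacity 2 + 3 + 6 + 10 = 21.
Cut capacity 31 exceeds the max flow 21, so it is not minimum.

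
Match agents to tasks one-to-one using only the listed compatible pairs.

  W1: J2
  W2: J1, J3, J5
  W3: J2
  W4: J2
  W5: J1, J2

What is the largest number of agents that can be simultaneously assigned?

Unit-capacity flow: source→left, listed edges, right→sink; max matching = max flow.
Augmenting path W1→J2 (+1); matched 1.
Augmenting path W2→J1 (+1); matched 2.
Augmenting path W5→J1→W2→J3 (+1); matched 3.
No augmenting path remains; maximum matching = 3.
König certificate: {W2, W5, J2} is a vertex cover of size 3 (every listed pair touches it), so no matching can be larger.

3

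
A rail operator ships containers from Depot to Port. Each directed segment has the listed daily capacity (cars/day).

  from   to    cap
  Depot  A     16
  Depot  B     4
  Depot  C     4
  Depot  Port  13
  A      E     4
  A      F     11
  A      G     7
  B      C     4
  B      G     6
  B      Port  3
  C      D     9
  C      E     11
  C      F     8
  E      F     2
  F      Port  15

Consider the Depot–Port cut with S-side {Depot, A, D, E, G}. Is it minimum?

No — its capacity is 34, but the minimum cut has capacity 31.

Given cut capacity: 4 + 4 + 13 + 11 + 2 = 34.
Augment Depot→Port: bottleneck 13, flow now 13.
Augment Depot→B→Port: bottleneck 3, flow now 16.
Augment Depot→A→F→Port: bottleneck 11, flow now 27.
Augment Depot→C→F→Port: bottleneck 4, flow now 31.
No augmenting path remains; maximum flow = 31.
In the residual graph, reachable from Depot: {Depot, A, B, C, D, E, F, G}.
Min-cut edges: Depot→Port (13), B→Port (3), F→Port (15); capacity 13 + 3 + 15 = 31.
Cut capacity 34 exceeds the max flow 31, so it is not minimum.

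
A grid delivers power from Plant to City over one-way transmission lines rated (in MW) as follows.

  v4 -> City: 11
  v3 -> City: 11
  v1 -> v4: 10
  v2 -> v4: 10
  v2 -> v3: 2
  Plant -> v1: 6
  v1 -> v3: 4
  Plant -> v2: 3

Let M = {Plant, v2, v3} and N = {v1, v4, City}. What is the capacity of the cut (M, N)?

Edges leaving {Plant, v2, v3}: Plant→v1 (6), v2→v4 (10), v3→City (11).
Cut capacity = 6 + 10 + 11 = 27.

27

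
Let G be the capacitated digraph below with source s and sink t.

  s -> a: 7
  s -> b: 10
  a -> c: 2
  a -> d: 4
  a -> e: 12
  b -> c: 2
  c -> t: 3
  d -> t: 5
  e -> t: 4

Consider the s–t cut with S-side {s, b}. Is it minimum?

Given cut capacity: 7 + 2 = 9.
Augment s→a→c→t: bottleneck 2, flow now 2.
Augment s→a→d→t: bottleneck 4, flow now 6.
Augment s→a→e→t: bottleneck 1, flow now 7.
Augment s→b→c→t: bottleneck 1, flow now 8.
Augment s→b→c→a→e→t: bottleneck 1, flow now 9. (uses reverse residual edge)
No augmenting path remains; maximum flow = 9.
Cut capacity 9 equals the max flow, so it is a minimum cut.

Yes — it is a minimum cut (capacity 9).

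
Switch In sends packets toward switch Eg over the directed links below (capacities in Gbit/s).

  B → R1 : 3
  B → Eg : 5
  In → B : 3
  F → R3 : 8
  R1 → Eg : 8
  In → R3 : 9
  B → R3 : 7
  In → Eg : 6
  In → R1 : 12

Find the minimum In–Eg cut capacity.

17

Augment In→Eg: bottleneck 6, flow now 6.
Augment In→B→Eg: bottleneck 3, flow now 9.
Augment In→R1→Eg: bottleneck 8, flow now 17.
No augmenting path remains; maximum flow = 17.
By max-flow min-cut, the minimum cut capacity equals the max flow.
In the residual graph, reachable from In: {In, R1, R3}.
Min-cut edges: In→B (3), In→Eg (6), R1→Eg (8); capacity 3 + 6 + 8 = 17.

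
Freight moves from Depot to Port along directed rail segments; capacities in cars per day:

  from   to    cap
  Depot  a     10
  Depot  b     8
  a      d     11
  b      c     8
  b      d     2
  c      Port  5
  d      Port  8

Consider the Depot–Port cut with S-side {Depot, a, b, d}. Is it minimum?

Given cut capacity: 8 + 8 = 16.
Augment Depot→a→d→Port: bottleneck 8, flow now 8.
Augment Depot→b→c→Port: bottleneck 5, flow now 13.
No augmenting path remains; maximum flow = 13.
In the residual graph, reachable from Depot: {Depot, a, b, c, d}.
Min-cut edges: c→Port (5), d→Port (8); capacity 5 + 8 = 13.
Cut capacity 16 exceeds the max flow 13, so it is not minimum.

No — its capacity is 16, but the minimum cut has capacity 13.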